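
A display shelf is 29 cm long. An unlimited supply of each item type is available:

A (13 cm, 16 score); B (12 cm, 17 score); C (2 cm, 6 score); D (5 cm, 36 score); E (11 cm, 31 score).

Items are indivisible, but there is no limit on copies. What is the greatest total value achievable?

Best value-per-unit is D at 36/5; filling with it alone gives 5×36 = 180.
Optimal mix: 2×C + 5×D → length 29, value 192.

192 score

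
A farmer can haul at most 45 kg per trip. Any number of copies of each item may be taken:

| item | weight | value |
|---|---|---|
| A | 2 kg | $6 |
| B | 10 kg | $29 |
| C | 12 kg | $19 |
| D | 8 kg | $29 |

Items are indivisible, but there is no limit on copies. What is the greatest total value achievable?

$157

Best value-per-unit is D at 29/8; filling with it alone gives 5×29 = 145.
Optimal mix: 2×A + 5×D → weight 44, value 157.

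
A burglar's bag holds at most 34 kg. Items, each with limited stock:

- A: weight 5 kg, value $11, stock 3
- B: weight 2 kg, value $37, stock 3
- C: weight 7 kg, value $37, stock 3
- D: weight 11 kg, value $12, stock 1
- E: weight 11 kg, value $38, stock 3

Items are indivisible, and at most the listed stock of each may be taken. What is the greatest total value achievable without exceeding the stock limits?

Best selections within weight 34 and stock limits:
- 1×A + 3×B + 3×C: weight 32, value 233
- 3×B + 2×C + 1×E: weight 31, value 223
- 3×B + 3×C: weight 27, value 222
- 2×A + 3×B + 1×C + 1×E: weight 34, value 208
Best: $233.

$233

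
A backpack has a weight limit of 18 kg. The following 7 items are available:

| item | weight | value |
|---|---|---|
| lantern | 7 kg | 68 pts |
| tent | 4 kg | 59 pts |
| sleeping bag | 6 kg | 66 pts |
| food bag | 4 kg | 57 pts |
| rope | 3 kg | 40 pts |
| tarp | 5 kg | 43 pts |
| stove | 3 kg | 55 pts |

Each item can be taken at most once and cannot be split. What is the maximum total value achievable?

This is a 0/1 knapsack; check combinations near the capacity.
- lantern+tent+food bag+stove: weight 7+4+4+3=18, value 68+59+57+55=239
- tent+sleeping bag+food bag+stove: weight 4+6+4+3=17, value 59+66+57+55=237
- lantern+tent+food bag+rope: weight 7+4+4+3=18, value 68+59+57+40=224
- tent+sleeping bag+tarp+stove: weight 4+6+5+3=18, value 59+66+43+55=223
- tent+sleeping bag+food bag+rope: weight 4+6+4+3=17, value 59+66+57+40=222
Best: 239 pts.

239 pts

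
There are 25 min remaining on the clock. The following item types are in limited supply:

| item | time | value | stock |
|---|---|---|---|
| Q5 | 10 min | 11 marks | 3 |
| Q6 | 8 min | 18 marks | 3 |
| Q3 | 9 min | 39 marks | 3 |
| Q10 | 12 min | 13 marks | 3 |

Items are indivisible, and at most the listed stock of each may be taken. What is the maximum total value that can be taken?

Top feasible selections:
- 2×Q3: time 18, value 78
- 2×Q6 + 1×Q3: time 25, value 75
Best: 78 marks.

78 marks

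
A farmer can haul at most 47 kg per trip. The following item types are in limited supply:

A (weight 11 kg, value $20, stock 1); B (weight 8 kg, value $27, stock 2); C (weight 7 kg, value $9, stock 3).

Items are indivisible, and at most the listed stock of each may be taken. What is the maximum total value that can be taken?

$92

Top feasible selections:
- 1×A + 2×B + 2×C: weight 41, value 92
- 1×A + 2×B + 1×C: weight 34, value 83
- 2×B + 3×C: weight 37, value 81
- 1×A + 2×B: weight 27, value 74
Best: $92.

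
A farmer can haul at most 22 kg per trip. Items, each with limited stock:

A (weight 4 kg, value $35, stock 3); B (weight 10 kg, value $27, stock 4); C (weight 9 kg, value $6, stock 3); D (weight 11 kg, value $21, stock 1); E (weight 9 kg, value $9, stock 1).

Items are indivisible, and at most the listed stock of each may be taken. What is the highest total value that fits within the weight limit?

$132

Best selections within weight 22 and stock limits:
- 3×A + 1×B: weight 22, value 132
- 3×A + 1×E: weight 21, value 114
- 3×A + 1×C: weight 21, value 111
- 3×A: weight 12, value 105
Best: $132.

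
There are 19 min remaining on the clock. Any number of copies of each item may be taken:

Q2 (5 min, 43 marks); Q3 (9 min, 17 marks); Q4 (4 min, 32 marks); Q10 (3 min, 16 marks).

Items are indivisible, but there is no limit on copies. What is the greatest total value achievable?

Best value-per-unit is Q2 at 43/5; filling with it alone gives 3×43 = 129.
Optimal mix: 3×Q2 + 1×Q4 → time 19, value 161.

161 marks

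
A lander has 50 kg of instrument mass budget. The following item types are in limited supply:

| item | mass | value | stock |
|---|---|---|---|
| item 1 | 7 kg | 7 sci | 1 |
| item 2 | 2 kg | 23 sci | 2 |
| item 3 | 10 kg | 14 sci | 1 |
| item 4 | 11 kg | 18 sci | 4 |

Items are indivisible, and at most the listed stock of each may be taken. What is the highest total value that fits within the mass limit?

118 sci

Best selections within mass 50 and stock limits:
- 2×item 2 + 4×item 4: mass 48, value 118
- 2×item 2 + 1×item 3 + 3×item 4: mass 47, value 114
Best: 118 sci.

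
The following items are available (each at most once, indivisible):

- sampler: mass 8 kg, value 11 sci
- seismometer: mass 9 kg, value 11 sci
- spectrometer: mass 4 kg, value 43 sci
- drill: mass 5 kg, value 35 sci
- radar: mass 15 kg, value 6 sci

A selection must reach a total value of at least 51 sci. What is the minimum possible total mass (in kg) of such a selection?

Subsets with value ≥ 51, sorted by total mass:
- spectrometer+drill: mass 9, value 78
- sampler+spectrometer: mass 12, value 54
Minimum mass: 9 kg.

9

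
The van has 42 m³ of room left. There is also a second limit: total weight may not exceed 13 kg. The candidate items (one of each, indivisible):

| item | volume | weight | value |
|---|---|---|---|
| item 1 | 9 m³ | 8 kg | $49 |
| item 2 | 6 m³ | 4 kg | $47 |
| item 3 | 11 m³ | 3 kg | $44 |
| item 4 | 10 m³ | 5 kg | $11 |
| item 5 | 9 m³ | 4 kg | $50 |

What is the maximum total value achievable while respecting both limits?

$141

Feasible sets respecting both limits:
- item 2+item 3+item 5: volume 26, weight 11, value 141
- item 2+item 4+item 5: volume 25, weight 13, value 108
- item 3+item 4+item 5: volume 30, weight 12, value 105
Best: $141.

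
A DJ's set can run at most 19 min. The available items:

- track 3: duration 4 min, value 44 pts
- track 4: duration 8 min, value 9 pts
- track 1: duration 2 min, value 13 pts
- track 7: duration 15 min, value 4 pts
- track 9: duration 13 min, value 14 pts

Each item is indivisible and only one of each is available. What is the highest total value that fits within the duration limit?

Check high-value combinations within 19 min:
- track 3+track 1+track 9: duration 4+2+13=19, value 44+13+14=71
- track 3+track 4+track 1: duration 4+8+2=14, value 44+9+13=66
- track 3+track 9: duration 4+13=17, value 44+14=58
- track 3+track 1: duration 4+2=6, value 44+13=57
Best: 71 pts.

71 pts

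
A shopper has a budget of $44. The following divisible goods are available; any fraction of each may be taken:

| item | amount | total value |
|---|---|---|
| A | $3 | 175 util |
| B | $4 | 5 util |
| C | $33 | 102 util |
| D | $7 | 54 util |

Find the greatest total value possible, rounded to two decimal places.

332.25

Take in order of value per unit:
- A (175/3 per unit): all 3 → value 175, running total 175.00
- D (54/7 per unit): all 7 → value 54, running total 229.00
- C (102/33 per unit): all 33 → value 102, running total 331.00
- B (5/4 per unit): 1 of 4 → value 1×5/4 = 1.2500, running total 332.25
Total 332.25.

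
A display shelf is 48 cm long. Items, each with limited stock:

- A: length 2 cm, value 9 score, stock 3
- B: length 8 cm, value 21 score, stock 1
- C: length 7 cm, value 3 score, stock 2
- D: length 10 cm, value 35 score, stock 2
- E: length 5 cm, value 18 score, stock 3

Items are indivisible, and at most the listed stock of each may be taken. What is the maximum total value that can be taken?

Top feasible selections:
- 2×A + 1×B + 2×D + 3×E: length 47, value 163
- 3×A + 1×B + 2×D + 2×E: length 44, value 154
- 1×A + 1×B + 2×D + 3×E: length 45, value 154
- 3×A + 1×C + 2×D + 3×E: length 48, value 154
Best: 163 score.

163 score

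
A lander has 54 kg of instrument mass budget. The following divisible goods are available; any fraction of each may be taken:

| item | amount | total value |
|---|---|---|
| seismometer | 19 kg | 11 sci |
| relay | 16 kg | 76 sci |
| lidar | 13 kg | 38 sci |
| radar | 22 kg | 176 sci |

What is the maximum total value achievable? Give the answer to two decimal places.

291.74

Take in order of value per unit:
- radar (176/22 per unit): all 22 → value 176, running total 176.00
- relay (76/16 per unit): all 16 → value 76, running total 252.00
- lidar (38/13 per unit): all 13 → value 38, running total 290.00
- seismometer (11/19 per unit): 3 of 19 → value 3×11/19 = 1.7368, running total 291.74
Total 291.74.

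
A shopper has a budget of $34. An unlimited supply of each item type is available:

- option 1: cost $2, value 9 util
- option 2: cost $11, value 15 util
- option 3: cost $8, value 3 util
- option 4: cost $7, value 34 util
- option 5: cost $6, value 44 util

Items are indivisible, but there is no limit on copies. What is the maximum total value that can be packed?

238 util

Best value-per-unit is option 5 at 44/6; filling with it alone gives 5×44 = 220.
Optimal mix: 2×option 1 + 5×option 5 → cost 34, value 238.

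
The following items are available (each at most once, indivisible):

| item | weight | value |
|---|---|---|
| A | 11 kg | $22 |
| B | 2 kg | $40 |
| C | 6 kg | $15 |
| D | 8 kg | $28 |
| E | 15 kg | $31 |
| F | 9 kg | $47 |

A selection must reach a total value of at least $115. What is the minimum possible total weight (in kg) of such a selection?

19

Subsets with value ≥ 115, sorted by total weight:
- B+D+F: weight 19, value 115
- B+C+D+F: weight 25, value 130
Minimum weight: 19 kg.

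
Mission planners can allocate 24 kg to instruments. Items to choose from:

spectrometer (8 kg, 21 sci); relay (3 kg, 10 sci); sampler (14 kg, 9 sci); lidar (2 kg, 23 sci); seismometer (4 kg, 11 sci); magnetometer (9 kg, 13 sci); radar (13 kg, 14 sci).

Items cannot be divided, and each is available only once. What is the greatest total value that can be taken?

Check high-value combinations within 24 kg:
- spectrometer+lidar+seismometer+magnetometer: mass 8+2+4+9=23, value 21+23+11+13=68
- spectrometer+relay+lidar+magnetometer: mass 8+3+2+9=22, value 21+10+23+13=67
- spectrometer+relay+lidar+seismometer: mass 8+3+2+4=17, value 21+10+23+11=65
- relay+lidar+seismometer+radar: mass 3+2+4+13=22, value 10+23+11+14=58
- spectrometer+lidar+radar: mass 8+2+13=23, value 21+23+14=58
Best: 68 sci.

68 sci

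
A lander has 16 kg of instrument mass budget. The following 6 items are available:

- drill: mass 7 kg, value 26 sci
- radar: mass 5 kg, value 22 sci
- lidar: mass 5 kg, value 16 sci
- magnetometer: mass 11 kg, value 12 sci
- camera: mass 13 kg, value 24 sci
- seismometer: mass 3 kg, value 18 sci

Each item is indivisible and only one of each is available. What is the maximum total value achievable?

Check high-value combinations within 16 kg:
- drill+radar+seismometer: mass 7+5+3=15, value 26+22+18=66
- drill+lidar+seismometer: mass 7+5+3=15, value 26+16+18=60
- radar+lidar+seismometer: mass 5+5+3=13, value 22+16+18=56
- drill+radar: mass 7+5=12, value 26+22=48
- drill+seismometer: mass 7+3=10, value 26+18=44
Best: 66 sci.

66 sci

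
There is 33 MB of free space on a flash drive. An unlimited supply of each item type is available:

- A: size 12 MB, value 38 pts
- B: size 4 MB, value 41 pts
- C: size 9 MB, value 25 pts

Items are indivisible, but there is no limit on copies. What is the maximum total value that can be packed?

328 pts

Best value-per-unit is B at 41/4, and filling with it alone uses size 8×4=32. No mix of the others beats 8×41 = 328.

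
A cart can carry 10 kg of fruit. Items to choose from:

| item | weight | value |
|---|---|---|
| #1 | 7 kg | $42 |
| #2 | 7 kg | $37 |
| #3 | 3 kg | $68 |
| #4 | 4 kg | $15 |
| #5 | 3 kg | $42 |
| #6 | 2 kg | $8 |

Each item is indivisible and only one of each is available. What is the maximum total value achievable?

$125

Check high-value combinations within 10 kg:
- #3+#4+#5: weight 3+4+3=10, value 68+15+42=125
- #3+#5+#6: weight 3+3+2=8, value 68+42+8=118
- #3+#5: weight 3+3=6, value 68+42=110
- #1+#3: weight 7+3=10, value 42+68=110
- #2+#3: weight 7+3=10, value 37+68=105
Best: $125.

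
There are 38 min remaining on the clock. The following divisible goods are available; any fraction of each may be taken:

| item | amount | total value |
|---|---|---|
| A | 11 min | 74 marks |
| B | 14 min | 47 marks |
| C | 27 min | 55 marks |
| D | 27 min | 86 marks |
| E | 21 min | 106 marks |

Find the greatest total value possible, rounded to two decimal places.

200.14

Take in order of value per unit:
- A (74/11 per unit): all 11 → value 74, running total 74.00
- E (106/21 per unit): all 21 → value 106, running total 180.00
- B (47/14 per unit): 6 of 14 → value 6×47/14 = 20.1429, running total 200.14
Total 200.14.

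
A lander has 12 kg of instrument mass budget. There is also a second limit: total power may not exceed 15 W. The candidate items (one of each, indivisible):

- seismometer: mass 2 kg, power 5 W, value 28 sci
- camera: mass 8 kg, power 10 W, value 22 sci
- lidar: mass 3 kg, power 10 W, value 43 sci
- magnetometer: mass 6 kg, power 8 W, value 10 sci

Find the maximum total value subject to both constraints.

71 sci

Feasible sets respecting both limits:
- seismometer+lidar: mass 5, power 15, value 71
- seismometer+camera: mass 10, power 15, value 50
- lidar: mass 3, power 10, value 43
- seismometer+magnetometer: mass 8, power 13, value 38
Best: 71 sci.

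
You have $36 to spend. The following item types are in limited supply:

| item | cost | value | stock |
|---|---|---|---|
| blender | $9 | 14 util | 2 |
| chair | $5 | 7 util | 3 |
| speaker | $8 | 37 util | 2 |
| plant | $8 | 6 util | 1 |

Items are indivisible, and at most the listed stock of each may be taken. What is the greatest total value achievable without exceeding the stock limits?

Top feasible selections:
- 2×blender + 2×speaker: cost 34, value 102
- 1×blender + 2×chair + 2×speaker: cost 35, value 102
- 1×blender + 1×chair + 2×speaker: cost 30, value 95
Best: 102 util.

102 util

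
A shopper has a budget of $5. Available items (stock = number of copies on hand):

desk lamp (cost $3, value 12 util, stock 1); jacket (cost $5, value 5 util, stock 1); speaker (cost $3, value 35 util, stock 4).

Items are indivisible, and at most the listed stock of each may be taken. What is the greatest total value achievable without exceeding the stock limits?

Top feasible selections:
- 1×speaker: cost 3, value 35
- 1×desk lamp: cost 3, value 12
- 1×jacket: cost 5, value 5
Best: 35 util.

35 util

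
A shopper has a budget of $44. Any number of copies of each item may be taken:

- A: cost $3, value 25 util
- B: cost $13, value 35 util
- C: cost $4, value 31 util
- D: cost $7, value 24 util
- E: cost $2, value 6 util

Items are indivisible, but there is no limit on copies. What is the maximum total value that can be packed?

362 util

Best value-per-unit is A at 25/3; filling with it alone gives 14×25 = 350.
Optimal mix: 12×A + 2×C → cost 44, value 362.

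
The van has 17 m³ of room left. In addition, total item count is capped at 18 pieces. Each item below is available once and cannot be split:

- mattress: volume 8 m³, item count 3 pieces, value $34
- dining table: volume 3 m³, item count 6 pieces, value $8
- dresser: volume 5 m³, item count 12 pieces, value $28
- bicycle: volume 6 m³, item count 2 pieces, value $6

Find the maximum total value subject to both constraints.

$62

Feasible sets respecting both limits:
- mattress+dresser: volume 13, item count 15, value 62
- mattress+dining table+bicycle: volume 17, item count 11, value 48
- mattress+dining table: volume 11, item count 9, value 42
Best: $62.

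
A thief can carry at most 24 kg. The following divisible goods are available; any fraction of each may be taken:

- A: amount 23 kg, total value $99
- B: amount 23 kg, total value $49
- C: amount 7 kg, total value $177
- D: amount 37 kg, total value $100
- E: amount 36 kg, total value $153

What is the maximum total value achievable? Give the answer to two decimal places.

250.17

Take in order of value per unit:
- C (177/7 per unit): all 7 → value 177, running total 177.00
- A (99/23 per unit): 17 of 23 → value 17×99/23 = 73.1739, running total 250.17
Total 250.17.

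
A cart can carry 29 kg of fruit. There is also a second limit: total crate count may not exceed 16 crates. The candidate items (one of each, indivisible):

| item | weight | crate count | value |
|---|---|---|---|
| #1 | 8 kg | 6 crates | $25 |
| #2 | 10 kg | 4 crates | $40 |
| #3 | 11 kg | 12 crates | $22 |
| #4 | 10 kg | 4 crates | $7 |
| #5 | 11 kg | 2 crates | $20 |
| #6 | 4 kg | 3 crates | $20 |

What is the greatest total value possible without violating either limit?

$85

Feasible sets respecting both limits:
- #1+#2+#5: weight 29, crate count 12, value 85
- #1+#2+#6: weight 22, crate count 13, value 85
- #2+#5+#6: weight 25, crate count 9, value 80
Best: $85.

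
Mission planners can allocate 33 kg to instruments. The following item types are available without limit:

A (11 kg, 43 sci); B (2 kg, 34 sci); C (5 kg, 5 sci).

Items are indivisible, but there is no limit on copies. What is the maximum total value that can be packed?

544 sci

Best value-per-unit is B at 34/2, and filling with it alone uses mass 16×2=32. No mix of the others beats 16×34 = 544.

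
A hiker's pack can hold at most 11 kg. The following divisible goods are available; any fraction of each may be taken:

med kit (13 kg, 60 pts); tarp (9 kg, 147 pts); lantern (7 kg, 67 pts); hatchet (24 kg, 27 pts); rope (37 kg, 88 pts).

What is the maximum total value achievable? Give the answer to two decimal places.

166.14

Take in order of value per unit:
- tarp (147/9 per unit): all 9 → value 147, running total 147.00
- lantern (67/7 per unit): 2 of 7 → value 2×67/7 = 19.1429, running total 166.14
Total 166.14.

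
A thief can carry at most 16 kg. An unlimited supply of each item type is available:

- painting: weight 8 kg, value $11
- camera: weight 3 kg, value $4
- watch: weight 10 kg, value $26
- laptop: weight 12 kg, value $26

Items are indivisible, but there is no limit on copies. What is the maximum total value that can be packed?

Best value-per-unit is watch at 26/10; filling with it alone gives 1×26 = 26.
Optimal mix: 2×camera + 1×watch → weight 16, value 34.

$34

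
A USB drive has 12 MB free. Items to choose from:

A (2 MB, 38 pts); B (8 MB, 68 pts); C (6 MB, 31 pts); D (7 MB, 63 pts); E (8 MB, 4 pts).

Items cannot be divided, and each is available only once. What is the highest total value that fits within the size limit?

106 pts

This is a 0/1 knapsack; check combinations near the capacity.
- A+B: size 2+8=10, value 38+68=106
- A+D: size 2+7=9, value 38+63=101
- A+C: size 2+6=8, value 38+31=69
- B: size 8, value 68
- D: size 7, value 63
Best: 106 pts.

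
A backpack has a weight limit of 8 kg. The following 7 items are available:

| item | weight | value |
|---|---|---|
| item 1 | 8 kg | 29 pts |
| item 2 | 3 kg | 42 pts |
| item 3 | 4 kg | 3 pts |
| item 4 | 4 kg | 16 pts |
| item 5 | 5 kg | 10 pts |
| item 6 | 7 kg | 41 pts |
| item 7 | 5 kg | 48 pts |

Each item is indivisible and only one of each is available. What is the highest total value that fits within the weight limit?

90 pts

Check high-value combinations within 8 kg:
- item 2+item 7: weight 3+5=8, value 42+48=90
- item 2+item 4: weight 3+4=7, value 42+16=58
- item 2+item 5: weight 3+5=8, value 42+10=52
- item 7: weight 5, value 48
- item 2+item 3: weight 3+4=7, value 42+3=45
Best: 90 pts.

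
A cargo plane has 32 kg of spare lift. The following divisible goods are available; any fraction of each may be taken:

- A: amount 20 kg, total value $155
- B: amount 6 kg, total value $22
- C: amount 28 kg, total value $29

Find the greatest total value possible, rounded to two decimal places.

Take in order of value per unit:
- A (155/20 per unit): all 20 → value 155, running total 155.00
- B (22/6 per unit): all 6 → value 22, running total 177.00
- C (29/28 per unit): 6 of 28 → value 6×29/28 = 6.2143, running total 183.21
Total 183.21.

183.21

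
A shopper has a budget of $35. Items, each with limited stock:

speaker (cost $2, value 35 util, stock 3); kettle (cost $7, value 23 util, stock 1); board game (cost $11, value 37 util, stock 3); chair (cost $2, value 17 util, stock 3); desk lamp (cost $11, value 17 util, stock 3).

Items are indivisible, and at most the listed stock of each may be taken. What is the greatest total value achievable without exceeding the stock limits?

230 util

Top feasible selections:
- 3×speaker + 2×board game + 3×chair: cost 34, value 230
- 3×speaker + 1×kettle + 1×board game + 3×chair: cost 30, value 216
- 3×speaker + 2×board game + 2×chair: cost 32, value 213
Best: 230 util.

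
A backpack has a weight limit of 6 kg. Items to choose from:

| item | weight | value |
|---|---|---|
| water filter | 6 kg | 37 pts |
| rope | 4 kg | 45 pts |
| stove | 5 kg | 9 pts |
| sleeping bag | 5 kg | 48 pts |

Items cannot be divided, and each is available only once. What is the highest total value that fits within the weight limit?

Check high-value combinations within 6 kg:
- sleeping bag: weight 5, value 48
- rope: weight 4, value 45
- water filter: weight 6, value 37
- stove: weight 5, value 9
Best: 48 pts.

48 pts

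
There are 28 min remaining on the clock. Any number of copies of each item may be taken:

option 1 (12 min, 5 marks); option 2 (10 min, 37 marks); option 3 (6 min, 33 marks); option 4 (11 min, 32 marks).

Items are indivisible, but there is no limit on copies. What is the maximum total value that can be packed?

Best value-per-unit is option 3 at 33/6; filling with it alone gives 4×33 = 132.
Optimal mix: 1×option 2 + 3×option 3 → time 28, value 136.

136 marks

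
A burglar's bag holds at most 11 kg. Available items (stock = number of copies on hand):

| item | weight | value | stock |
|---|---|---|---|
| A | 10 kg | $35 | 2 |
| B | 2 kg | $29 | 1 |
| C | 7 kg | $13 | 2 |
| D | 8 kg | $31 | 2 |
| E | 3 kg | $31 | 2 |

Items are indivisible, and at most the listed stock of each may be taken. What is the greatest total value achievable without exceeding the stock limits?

Best selections within weight 11 and stock limits:
- 1×B + 2×E: weight 8, value 91
- 2×E: weight 6, value 62
- 1×D + 1×E: weight 11, value 62
Best: $91.

$91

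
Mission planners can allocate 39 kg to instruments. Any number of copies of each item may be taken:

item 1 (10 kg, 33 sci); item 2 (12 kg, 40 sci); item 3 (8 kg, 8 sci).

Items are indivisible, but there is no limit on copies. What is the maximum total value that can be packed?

120 sci

Best value-per-unit is item 2 at 40/12, and filling with it alone uses mass 3×12=36. No mix of the others beats 3×40 = 120.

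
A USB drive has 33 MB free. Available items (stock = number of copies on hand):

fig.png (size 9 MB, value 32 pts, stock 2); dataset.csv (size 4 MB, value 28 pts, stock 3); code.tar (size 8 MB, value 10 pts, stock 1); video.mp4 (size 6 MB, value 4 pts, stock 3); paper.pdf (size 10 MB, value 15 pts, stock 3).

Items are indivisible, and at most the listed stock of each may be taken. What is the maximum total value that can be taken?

148 pts

Top feasible selections:
- 2×fig.png + 3×dataset.csv: size 30, value 148
- 1×fig.png + 3×dataset.csv + 1×paper.pdf: size 31, value 131
Best: 148 pts.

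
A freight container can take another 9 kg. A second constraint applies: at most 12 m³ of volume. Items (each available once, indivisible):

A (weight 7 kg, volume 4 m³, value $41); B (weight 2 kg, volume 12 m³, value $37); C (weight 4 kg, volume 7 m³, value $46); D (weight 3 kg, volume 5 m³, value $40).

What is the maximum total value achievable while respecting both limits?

Feasible sets respecting both limits:
- C+D: weight 7, volume 12, value 86
- C: weight 4, volume 7, value 46
- A: weight 7, volume 4, value 41
- D: weight 3, volume 5, value 40
Best: $86.

$86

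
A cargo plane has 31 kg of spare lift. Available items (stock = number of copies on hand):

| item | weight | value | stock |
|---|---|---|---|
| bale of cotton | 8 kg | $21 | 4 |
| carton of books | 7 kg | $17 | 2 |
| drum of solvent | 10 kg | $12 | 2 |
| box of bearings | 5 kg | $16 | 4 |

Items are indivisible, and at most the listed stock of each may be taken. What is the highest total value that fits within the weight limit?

$90

Top feasible selections:
- 2×bale of cotton + 3×box of bearings: weight 31, value 90
- 1×bale of cotton + 1×carton of books + 3×box of bearings: weight 30, value 86
Best: $90.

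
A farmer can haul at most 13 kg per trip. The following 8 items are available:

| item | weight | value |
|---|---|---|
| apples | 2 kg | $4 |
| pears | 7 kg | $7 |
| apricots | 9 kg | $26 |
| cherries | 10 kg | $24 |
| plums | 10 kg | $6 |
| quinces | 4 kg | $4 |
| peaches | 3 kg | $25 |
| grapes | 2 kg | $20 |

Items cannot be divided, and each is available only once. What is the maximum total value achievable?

Check high-value combinations within 13 kg:
- apples+quinces+peaches+grapes: weight 2+4+3+2=11, value 4+4+25+20=53
- pears+peaches+grapes: weight 7+3+2=12, value 7+25+20=52
- apricots+peaches: weight 9+3=12, value 26+25=51
- apples+apricots+grapes: weight 2+9+2=13, value 4+26+20=50
- apples+peaches+grapes: weight 2+3+2=7, value 4+25+20=49
Best: $53.

$53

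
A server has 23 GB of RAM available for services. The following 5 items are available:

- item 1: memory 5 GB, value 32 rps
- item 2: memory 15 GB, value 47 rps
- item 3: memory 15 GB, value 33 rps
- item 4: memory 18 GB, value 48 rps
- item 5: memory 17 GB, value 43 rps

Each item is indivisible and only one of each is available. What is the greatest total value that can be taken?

80 rps

Check high-value combinations within 23 GB:
- item 1+item 4: memory 5+18=23, value 32+48=80
- item 1+item 2: memory 5+15=20, value 32+47=79
- item 1+item 5: memory 5+17=22, value 32+43=75
- item 1+item 3: memory 5+15=20, value 32+33=65
- item 4: memory 18, value 48
Best: 80 rps.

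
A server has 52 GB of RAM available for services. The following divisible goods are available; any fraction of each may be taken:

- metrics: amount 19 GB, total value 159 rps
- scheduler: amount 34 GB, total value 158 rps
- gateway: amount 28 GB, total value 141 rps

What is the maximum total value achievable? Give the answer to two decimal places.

323.24

Take in order of value per unit:
- metrics (159/19 per unit): all 19 → value 159, running total 159.00
- gateway (141/28 per unit): all 28 → value 141, running total 300.00
- scheduler (158/34 per unit): 5 of 34 → value 5×158/34 = 23.2353, running total 323.24
Total 323.24.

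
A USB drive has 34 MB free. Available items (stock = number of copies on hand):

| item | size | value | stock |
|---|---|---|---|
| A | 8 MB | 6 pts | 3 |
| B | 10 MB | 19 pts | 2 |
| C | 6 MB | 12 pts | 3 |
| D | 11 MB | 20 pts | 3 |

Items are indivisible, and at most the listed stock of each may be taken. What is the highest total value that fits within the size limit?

Top feasible selections:
- 2×C + 2×D: size 34, value 64
- 1×B + 2×C + 1×D: size 33, value 63
- 2×B + 2×C: size 32, value 62
- 3×D: size 33, value 60
Best: 64 pts.

64 pts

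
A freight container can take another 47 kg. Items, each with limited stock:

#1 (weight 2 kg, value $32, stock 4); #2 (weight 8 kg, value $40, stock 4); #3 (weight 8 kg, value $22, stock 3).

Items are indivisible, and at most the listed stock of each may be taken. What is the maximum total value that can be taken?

Top feasible selections:
- 4×#1 + 4×#2: weight 40, value 288
- 3×#1 + 4×#2 + 1×#3: weight 46, value 278
Best: $288.

$288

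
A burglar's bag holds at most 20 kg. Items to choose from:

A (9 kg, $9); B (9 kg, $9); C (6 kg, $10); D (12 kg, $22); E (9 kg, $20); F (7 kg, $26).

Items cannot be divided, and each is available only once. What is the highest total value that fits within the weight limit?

$48

Check high-value combinations within 20 kg:
- D+F: weight 12+7=19, value 22+26=48
- E+F: weight 9+7=16, value 20+26=46
- C+F: weight 6+7=13, value 10+26=36
- A+F: weight 9+7=16, value 9+26=35
- B+F: weight 9+7=16, value 9+26=35
Best: $48.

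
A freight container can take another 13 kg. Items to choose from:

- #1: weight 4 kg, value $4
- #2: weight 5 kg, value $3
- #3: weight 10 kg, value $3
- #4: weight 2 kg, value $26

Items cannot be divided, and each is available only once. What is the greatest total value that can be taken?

Check high-value combinations within 13 kg:
- #1+#2+#4: weight 4+5+2=11, value 4+3+26=33
- #1+#4: weight 4+2=6, value 4+26=30
- #2+#4: weight 5+2=7, value 3+26=29
Best: $33.

$33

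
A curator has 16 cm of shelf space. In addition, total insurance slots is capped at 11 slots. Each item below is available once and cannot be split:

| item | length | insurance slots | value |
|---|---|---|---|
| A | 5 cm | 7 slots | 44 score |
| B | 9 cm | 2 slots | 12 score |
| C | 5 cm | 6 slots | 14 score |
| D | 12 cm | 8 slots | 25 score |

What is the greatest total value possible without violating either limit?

56 score

Feasible sets respecting both limits:
- A+B: length 14, insurance slots 9, value 56
- A: length 5, insurance slots 7, value 44
- B+C: length 14, insurance slots 8, value 26
Best: 56 score.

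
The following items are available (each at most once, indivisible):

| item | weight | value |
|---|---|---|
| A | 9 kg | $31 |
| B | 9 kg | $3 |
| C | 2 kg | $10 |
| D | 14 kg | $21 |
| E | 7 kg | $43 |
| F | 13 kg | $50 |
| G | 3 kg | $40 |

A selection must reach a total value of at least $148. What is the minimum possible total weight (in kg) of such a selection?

Subsets with value ≥ 148, sorted by total weight:
- A+E+F+G: weight 32, value 164
- A+C+E+F+G: weight 34, value 174
Minimum weight: 32 kg.

32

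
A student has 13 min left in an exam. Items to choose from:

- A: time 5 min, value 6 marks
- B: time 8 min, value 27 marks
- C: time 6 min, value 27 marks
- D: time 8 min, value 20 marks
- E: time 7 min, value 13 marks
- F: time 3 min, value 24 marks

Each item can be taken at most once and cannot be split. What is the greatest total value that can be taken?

Check high-value combinations within 13 min:
- C+F: time 6+3=9, value 27+24=51
- B+F: time 8+3=11, value 27+24=51
- D+F: time 8+3=11, value 20+24=44
Best: 51 marks.

51 marks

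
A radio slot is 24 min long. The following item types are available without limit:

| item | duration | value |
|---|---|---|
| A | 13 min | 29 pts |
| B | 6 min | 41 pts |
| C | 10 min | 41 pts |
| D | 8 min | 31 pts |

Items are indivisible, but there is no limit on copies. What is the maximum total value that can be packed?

164 pts

Best value-per-unit is B at 41/6, and filling with it alone uses duration 4×6=24. No mix of the others beats 4×41 = 164.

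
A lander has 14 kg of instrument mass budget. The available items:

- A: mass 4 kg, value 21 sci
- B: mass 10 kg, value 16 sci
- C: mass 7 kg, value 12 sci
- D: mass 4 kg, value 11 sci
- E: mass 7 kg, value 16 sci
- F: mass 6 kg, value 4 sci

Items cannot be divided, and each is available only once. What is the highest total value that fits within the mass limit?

37 sci

Check high-value combinations within 14 kg:
- A+E: mass 4+7=11, value 21+16=37
- A+B: mass 4+10=14, value 21+16=37
- A+D+F: mass 4+4+6=14, value 21+11+4=36
Best: 37 sci.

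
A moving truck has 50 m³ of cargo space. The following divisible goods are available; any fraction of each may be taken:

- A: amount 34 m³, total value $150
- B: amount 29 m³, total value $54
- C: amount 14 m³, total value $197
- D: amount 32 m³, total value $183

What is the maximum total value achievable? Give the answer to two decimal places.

Take in order of value per unit:
- C (197/14 per unit): all 14 → value 197, running total 197.00
- D (183/32 per unit): all 32 → value 183, running total 380.00
- A (150/34 per unit): 4 of 34 → value 4×150/34 = 17.6471, running total 397.65
Total 397.65.

397.65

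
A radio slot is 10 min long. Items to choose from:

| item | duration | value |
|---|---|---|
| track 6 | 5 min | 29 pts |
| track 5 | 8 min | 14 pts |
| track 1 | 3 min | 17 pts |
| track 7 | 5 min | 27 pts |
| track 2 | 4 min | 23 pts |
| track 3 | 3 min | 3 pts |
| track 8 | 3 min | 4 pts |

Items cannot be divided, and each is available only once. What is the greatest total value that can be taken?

This is a 0/1 knapsack; check combinations near the capacity.
- track 6+track 7: duration 5+5=10, value 29+27=56
- track 6+track 2: duration 5+4=9, value 29+23=52
- track 7+track 2: duration 5+4=9, value 27+23=50
- track 6+track 1: duration 5+3=8, value 29+17=46
Best: 56 pts.

56 pts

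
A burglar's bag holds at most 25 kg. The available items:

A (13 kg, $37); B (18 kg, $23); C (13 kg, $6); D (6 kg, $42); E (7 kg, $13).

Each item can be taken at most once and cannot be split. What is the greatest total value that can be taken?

$79

Check high-value combinations within 25 kg:
- A+D: weight 13+6=19, value 37+42=79
- B+D: weight 18+6=24, value 23+42=65
- D+E: weight 6+7=13, value 42+13=55
Best: $79.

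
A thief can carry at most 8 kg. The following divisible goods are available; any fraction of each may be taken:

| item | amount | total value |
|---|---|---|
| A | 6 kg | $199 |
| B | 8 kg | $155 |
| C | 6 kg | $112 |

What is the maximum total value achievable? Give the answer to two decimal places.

237.75

Take in order of value per unit:
- A (199/6 per unit): all 6 → value 199, running total 199.00
- B (155/8 per unit): 2 of 8 → value 2×155/8 = 38.7500, running total 237.75
Total 237.75.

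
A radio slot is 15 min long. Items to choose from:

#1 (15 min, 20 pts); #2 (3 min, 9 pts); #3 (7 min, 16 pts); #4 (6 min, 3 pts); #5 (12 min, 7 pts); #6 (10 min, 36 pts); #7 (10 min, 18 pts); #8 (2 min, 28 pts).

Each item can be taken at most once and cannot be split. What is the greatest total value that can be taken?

73 pts

This is a 0/1 knapsack; check combinations near the capacity.
- #2+#6+#8: duration 3+10+2=15, value 9+36+28=73
- #6+#8: duration 10+2=12, value 36+28=64
- #2+#7+#8: duration 3+10+2=15, value 9+18+28=55
- #2+#3+#8: duration 3+7+2=12, value 9+16+28=53
Best: 73 pts.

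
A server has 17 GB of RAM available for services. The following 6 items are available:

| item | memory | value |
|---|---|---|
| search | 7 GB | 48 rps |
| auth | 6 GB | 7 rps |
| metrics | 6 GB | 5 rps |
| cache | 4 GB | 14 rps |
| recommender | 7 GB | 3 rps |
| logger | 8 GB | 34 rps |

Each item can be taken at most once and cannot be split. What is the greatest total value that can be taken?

82 rps

Check high-value combinations within 17 GB:
- search+logger: memory 7+8=15, value 48+34=82
- search+auth+cache: memory 7+6+4=17, value 48+7+14=69
- search+metrics+cache: memory 7+6+4=17, value 48+5+14=67
- search+cache: memory 7+4=11, value 48+14=62
- search+auth: memory 7+6=13, value 48+7=55
Best: 82 rps.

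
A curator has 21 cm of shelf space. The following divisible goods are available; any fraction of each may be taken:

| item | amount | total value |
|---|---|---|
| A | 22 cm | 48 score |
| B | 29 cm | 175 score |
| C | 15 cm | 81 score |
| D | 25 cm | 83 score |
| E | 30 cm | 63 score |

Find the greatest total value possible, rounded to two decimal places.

126.72

Take in order of value per unit:
- B (175/29 per unit): 21 of 29 → value 21×175/29 = 126.7241, running total 126.72
Total 126.72.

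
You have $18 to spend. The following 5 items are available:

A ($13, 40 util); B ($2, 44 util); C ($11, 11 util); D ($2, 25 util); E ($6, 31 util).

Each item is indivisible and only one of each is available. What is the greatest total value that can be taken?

This is a 0/1 knapsack; check combinations near the capacity.
- A+B+D: cost 13+2+2=17, value 40+44+25=109
- B+D+E: cost 2+2+6=10, value 44+25+31=100
- A+B: cost 13+2=15, value 40+44=84
Best: 109 util.

109 util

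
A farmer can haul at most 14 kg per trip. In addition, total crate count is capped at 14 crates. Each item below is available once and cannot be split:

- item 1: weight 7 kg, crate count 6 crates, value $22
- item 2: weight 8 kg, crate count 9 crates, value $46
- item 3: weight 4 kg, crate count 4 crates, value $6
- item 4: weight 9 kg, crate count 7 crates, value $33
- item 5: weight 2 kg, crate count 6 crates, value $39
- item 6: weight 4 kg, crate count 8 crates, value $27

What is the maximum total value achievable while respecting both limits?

$72

Feasible sets respecting both limits:
- item 4+item 5: weight 11, crate count 13, value 72
- item 5+item 6: weight 6, crate count 14, value 66
- item 1+item 5: weight 9, crate count 12, value 61
Best: $72.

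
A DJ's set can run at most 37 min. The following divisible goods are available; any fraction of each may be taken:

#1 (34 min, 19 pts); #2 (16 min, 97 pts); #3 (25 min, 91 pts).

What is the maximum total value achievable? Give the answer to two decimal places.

Take in order of value per unit:
- #2 (97/16 per unit): all 16 → value 97, running total 97.00
- #3 (91/25 per unit): 21 of 25 → value 21×91/25 = 76.4400, running total 173.44
Total 173.44.

173.44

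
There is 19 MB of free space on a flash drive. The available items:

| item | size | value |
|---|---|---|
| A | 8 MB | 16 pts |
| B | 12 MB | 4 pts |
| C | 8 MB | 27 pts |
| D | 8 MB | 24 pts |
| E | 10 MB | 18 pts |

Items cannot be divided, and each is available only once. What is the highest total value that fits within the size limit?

Check high-value combinations within 19 MB:
- C+D: size 8+8=16, value 27+24=51
- C+E: size 8+10=18, value 27+18=45
- A+C: size 8+8=16, value 16+27=43
- D+E: size 8+10=18, value 24+18=42
- A+D: size 8+8=16, value 16+24=40
Best: 51 pts.

51 pts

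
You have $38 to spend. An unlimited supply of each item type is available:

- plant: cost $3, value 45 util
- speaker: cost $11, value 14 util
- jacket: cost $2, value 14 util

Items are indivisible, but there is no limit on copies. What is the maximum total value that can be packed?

554 util

Best value-per-unit is plant at 45/3; filling with it alone gives 12×45 = 540.
Optimal mix: 12×plant + 1×jacket → cost 38, value 554.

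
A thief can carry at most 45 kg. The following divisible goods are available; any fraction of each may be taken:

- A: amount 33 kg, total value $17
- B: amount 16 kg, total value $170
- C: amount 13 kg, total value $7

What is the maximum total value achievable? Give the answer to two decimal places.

Take in order of value per unit:
- B (170/16 per unit): all 16 → value 170, running total 170.00
- C (7/13 per unit): all 13 → value 7, running total 177.00
- A (17/33 per unit): 16 of 33 → value 16×17/33 = 8.2424, running total 185.24
Total 185.24.

185.24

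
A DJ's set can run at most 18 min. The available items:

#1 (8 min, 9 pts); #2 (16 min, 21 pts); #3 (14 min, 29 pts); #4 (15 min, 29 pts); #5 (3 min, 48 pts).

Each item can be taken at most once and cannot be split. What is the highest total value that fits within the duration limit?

Check high-value combinations within 18 min:
- #3+#5: duration 14+3=17, value 29+48=77
- #4+#5: duration 15+3=18, value 29+48=77
- #1+#5: duration 8+3=11, value 9+48=57
- #5: duration 3, value 48
Best: 77 pts.

77 pts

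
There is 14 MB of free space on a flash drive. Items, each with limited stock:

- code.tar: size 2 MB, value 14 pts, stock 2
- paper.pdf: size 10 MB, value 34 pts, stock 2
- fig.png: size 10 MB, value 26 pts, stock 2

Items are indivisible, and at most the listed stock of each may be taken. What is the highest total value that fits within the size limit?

62 pts

Top feasible selections:
- 2×code.tar + 1×paper.pdf: size 14, value 62
- 2×code.tar + 1×fig.png: size 14, value 54
- 1×code.tar + 1×paper.pdf: size 12, value 48
- 1×code.tar + 1×fig.png: size 12, value 40
Best: 62 pts.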